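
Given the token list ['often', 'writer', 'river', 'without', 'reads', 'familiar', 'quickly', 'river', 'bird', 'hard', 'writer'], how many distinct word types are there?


Listing all tokens and tracking unique types:
  Token 1: 'often' -> NEW (unique so far: 1)
  Token 2: 'writer' -> NEW (unique so far: 2)
  Token 3: 'river' -> NEW (unique so far: 3)
  Token 4: 'without' -> NEW (unique so far: 4)
  Token 5: 'reads' -> NEW (unique so far: 5)
  Token 6: 'familiar' -> NEW (unique so far: 6)
  Token 7: 'quickly' -> NEW (unique so far: 7)
  Token 8: 'river' -> duplicate (unique so far: 7)
  Token 9: 'bird' -> NEW (unique so far: 8)
  Token 10: 'hard' -> NEW (unique so far: 9)
  Token 11: 'writer' -> duplicate (unique so far: 9)
Unique types: ('bird', 'familiar', 'hard', 'often', 'quickly', 'reads', 'river', 'without', 'writer')
Vocabulary size: 9

9


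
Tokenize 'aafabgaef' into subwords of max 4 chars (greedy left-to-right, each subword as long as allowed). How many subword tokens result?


'aafabgaef' has 9 characters.
Chunking with max size 4:
  Chunk 1: 'aafa' (positions 0-3)
  Chunk 2: 'bgae' (positions 4-7)
  Chunk 3: 'f' (positions 8-8)
Total chunks: ceil(9 / 4) = 3

3


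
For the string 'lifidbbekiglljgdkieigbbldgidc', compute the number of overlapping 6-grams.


String 'lifidbbekiglljgdkieigbbldgidc' has length L = 29.
Number of overlapping n-grams = L - n + 1
Substituting: 29 - 6 + 1 = 24

24


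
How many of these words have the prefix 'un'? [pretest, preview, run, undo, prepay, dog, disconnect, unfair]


Checking each word for prefix 'un':
  'pretest' -> no (count: 0)
  'preview' -> no (count: 0)
  'run' -> no (count: 0)
  'undo' -> YES, starts with 'un' (count: 1)
  'prepay' -> no (count: 1)
  'dog' -> no (count: 1)
  'disconnect' -> no (count: 1)
  'unfair' -> YES, starts with 'un' (count: 2)
Total with prefix 'un': 2

2


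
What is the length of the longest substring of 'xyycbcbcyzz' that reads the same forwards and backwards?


Scanning 'xyycbcbcyzz' for palindromic substrings.
Substring at positions 2-8: 'ycbcbcy'.
Check: reverse('ycbcbcy') = 'ycbcbcy' -> palindrome confirmed.
Neighbouring characters ('y' / 'z') break symmetry, so it cannot extend further.
No longer palindromic substring exists; longest length = 7

7


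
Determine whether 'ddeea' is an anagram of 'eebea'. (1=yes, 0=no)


Sort characters of 'ddeea': 'addee'
Sort characters of 'eebea': 'abeee'
Sorted forms differ -> they are NOT anagrams
Result: 0

0


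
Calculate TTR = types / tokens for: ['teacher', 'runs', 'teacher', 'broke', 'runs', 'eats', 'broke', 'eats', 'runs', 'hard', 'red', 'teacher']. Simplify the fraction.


Tokens: 12
Unique types: ('broke', 'eats', 'hard', 'red', 'runs', 'teacher') = 6
TTR = 6/12
Simplify: divide both by 6 -> 1/2
TTR = 1/2

1/2


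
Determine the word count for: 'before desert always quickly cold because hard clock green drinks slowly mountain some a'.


Counting words by splitting on spaces:
  Word 1: 'before'
  Word 2: 'desert'
  Word 3: 'always'
  Word 4: 'quickly'
  Word 5: 'cold'
  Word 6: 'because'
  Word 7: 'hard'
  Word 8: 'clock'
  Word 9: 'green'
  Word 10: 'drinks'
  Word 11: 'slowly'
  Word 12: 'mountain'
  Word 13: 'some'
  Word 14: 'a'
Total words: 14

14


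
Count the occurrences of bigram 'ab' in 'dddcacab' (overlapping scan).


Scanning 'dddcacab' for bigram 'ab':
  Position 0: 'dd' -> no
  Position 1: 'dd' -> no
  Position 2: 'dc' -> no
  Position 3: 'ca' -> no
  Position 4: 'ac' -> no
  Position 5: 'ca' -> no
  Position 6: 'ab' -> MATCH
Total matches: 1

1


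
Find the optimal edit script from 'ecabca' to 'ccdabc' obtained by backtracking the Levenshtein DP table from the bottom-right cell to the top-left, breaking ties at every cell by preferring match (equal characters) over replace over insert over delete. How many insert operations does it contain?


Edit distance = 3. Backtracking from cell (6, 6) with preference match > replace > insert > delete,
then listing the resulting alignment 'ecabca' -> 'ccdabc' left to right:
  Step 1: replace e->c
  Step 2: keep 'c'
  Step 3: insert 'd' [insertion #1]
  Step 4: keep 'a'
  Step 5: keep 'b'
  Step 6: keep 'c'
  Step 7: delete 'a'
Total insertions: 1

1


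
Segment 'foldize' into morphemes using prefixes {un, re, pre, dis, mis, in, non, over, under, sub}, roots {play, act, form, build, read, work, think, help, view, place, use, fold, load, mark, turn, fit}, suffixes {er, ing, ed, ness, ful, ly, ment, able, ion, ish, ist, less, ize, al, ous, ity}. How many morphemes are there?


Segmenting 'foldize' against the inventory:
  'fold' -> root (morpheme 1)
  'ize' -> suffix (morpheme 2)
Total morphemes: 2

2


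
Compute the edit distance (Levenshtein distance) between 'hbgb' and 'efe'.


Building DP table for s1='hbgb' (len 4) and s2='efe' (len 3):
       e  f  e
    0  1  2  3
  h 1  1  2  3
  b 2  2  2  3
  g 3  3  3  3
  b 4  4  4  4
Edit distance = dp[4][3] = 4

4


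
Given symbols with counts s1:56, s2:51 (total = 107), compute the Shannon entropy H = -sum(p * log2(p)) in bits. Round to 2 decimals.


Computing entropy H = -sum(p_i * log2(p_i)):
  s1: p = 56/107 = 0.5234, -p*log2(p) = 0.4889
  s2: p = 51/107 = 0.4766, -p*log2(p) = 0.5095
H = sum of terms = 0.9984
Rounded to 2 decimals: 1.00

1.00


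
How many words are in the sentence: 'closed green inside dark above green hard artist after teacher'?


Counting words by splitting on spaces:
  Word 1: 'closed'
  Word 2: 'green'
  Word 3: 'inside'
  Word 4: 'dark'
  Word 5: 'above'
  Word 6: 'green'
  Word 7: 'hard'
  Word 8: 'artist'
  Word 9: 'after'
  Word 10: 'teacher'
Total words: 10

10


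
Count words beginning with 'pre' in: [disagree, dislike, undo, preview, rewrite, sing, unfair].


Checking each word for prefix 'pre':
  'disagree' -> no (count: 0)
  'dislike' -> no (count: 0)
  'undo' -> no (count: 0)
  'preview' -> YES, starts with 'pre' (count: 1)
  'rewrite' -> no (count: 1)
  'sing' -> no (count: 1)
  'unfair' -> no (count: 1)
Total with prefix 'pre': 1

1


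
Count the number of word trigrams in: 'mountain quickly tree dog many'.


Word trigrams from [5] words:
  Trigram 1: (mountain quickly tree)
  Trigram 2: (quickly tree dog)
  Trigram 3: (tree dog many)
Total word trigrams: 5 - 2 = 3

3


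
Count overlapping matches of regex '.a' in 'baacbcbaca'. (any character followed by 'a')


Pattern: .a means any character followed by 'a'.
Scanning 'baacbcbaca' position-by-position:
  Pos 0: window 'ba' -> MATCH
  Pos 1: window 'aa' -> MATCH
  Pos 2: window 'ac' -> no
  Pos 3: window 'cb' -> no
  Pos 4: window 'bc' -> no
  Pos 5: window 'cb' -> no
  Pos 6: window 'ba' -> MATCH
  Pos 7: window 'ac' -> no
  Pos 8: window 'ca' -> MATCH
  Pos 9: window 'a' -> no
Total matches: 4

4


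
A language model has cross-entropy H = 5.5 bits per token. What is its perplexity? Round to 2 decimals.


Perplexity formula: PP = 2^H
H = 5.5
PP = 2^5.5
Decompose: 2^5.5 = 2^5 * 2^0.5 = 2^5 * sqrt(2)
2^5 = 32, sqrt(2) ~ 1.4142136
PP ~ 32 * 1.4142136 = 45.2548352
Rounded to 2 decimals: 45.25

45.25


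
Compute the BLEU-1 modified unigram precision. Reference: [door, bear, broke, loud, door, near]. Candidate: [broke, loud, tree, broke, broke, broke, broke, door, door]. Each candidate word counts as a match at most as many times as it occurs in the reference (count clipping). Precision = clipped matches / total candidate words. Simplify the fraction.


Reference word counts: {'bear': 1, 'broke': 1, 'door': 2, 'loud': 1, 'near': 1}
Checking each candidate word (with clipping):
  'broke' -> in reference (ref count 1, used 1/1) -> match (matches: 1)
  'loud' -> in reference (ref count 1, used 1/1) -> match (matches: 2)
  'tree' -> not in reference -> no match (matches: 2)
  'broke' -> ref count 1 already used up (1/1) -> clipped, no match (matches: 2)
  'broke' -> ref count 1 already used up (1/1) -> clipped, no match (matches: 2)
  'broke' -> ref count 1 already used up (1/1) -> clipped, no match (matches: 2)
  'broke' -> ref count 1 already used up (1/1) -> clipped, no match (matches: 2)
  'door' -> in reference (ref count 2, used 1/2) -> match (matches: 3)
  'door' -> in reference (ref count 2, used 2/2) -> match (matches: 4)
Clipped matches: 4, Candidate length: 9
Precision = 4/9

4/9


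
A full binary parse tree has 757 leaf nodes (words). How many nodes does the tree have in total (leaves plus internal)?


Leaf nodes (terminals): 757
Internal nodes = n - 1 = 757 - 1 = 756
Total = leaves + internal = 757 + 756 = 1513

1513


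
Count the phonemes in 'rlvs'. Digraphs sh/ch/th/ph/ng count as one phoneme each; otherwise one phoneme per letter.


Parsing 'rlvs' greedily, digraphs first:
  'r' -> consonant phoneme (phonemes so far: 1)
  'l' -> consonant phoneme (phonemes so far: 2)
  'v' -> consonant phoneme (phonemes so far: 3)
  's' -> consonant phoneme (phonemes so far: 4)
Total phonemes: 4

4


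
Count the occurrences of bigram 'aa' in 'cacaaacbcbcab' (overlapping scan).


Scanning 'cacaaacbcbcab' for bigram 'aa':
  Position 0: 'ca' -> no
  Position 1: 'ac' -> no
  Position 2: 'ca' -> no
  Position 3: 'aa' -> MATCH
  Position 4: 'aa' -> MATCH
  Position 5: 'ac' -> no
  Position 6: 'cb' -> no
  Position 7: 'bc' -> no
  Position 8: 'cb' -> no
  Position 9: 'bc' -> no
  Position 10: 'ca' -> no
  Position 11: 'ab' -> no
Total matches: 2

2


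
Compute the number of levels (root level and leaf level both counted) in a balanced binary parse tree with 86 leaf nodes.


In a balanced binary tree with n leaves the deepest leaf is ceil(log2(n)) edges below the root,
so counting node levels inclusive of root and leaves gives ceil(log2(n)) + 1 levels.
log2(86) = 6.4263
ceil(6.4263) = 7
levels = 7 + 1 = 8

8


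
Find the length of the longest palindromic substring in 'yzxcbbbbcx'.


Scanning 'yzxcbbbbcx' for palindromic substrings.
Substring at positions 2-9: 'xcbbbbcx'.
Check: reverse('xcbbbbcx') = 'xcbbbbcx' -> palindrome confirmed.
Neighbouring characters ('z' / '-') break symmetry, so it cannot extend further.
No longer palindromic substring exists; longest length = 8

8


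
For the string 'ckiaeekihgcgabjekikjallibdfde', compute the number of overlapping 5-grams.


String 'ckiaeekihgcgabjekikjallibdfde' has length L = 29.
Number of overlapping n-grams = L - n + 1
Substituting: 29 - 5 + 1 = 25

25


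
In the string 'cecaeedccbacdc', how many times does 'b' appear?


Scanning 'cecaeedccbacdc' for 'b':
  Position 9: 'b' -> MATCH (count: 1)
Total occurrences of 'b': 1

1


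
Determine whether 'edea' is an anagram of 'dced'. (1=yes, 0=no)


Sort characters of 'edea': 'adee'
Sort characters of 'dced': 'cdde'
Sorted forms differ -> they are NOT anagrams
Result: 0

0


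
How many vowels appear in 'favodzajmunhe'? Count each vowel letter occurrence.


Scanning each character of 'favodzajmunhe':
  Position 1: 'f' -> consonant (running count: 0)
  Position 2: 'a' -> vowel (running count: 1)
  Position 3: 'v' -> consonant (running count: 1)
  Position 4: 'o' -> vowel (running count: 2)
  Position 5: 'd' -> consonant (running count: 2)
  Position 6: 'z' -> consonant (running count: 2)
  Position 7: 'a' -> vowel (running count: 3)
  Position 8: 'j' -> consonant (running count: 3)
  Position 9: 'm' -> consonant (running count: 3)
  Position 10: 'u' -> vowel (running count: 4)
  Position 11: 'n' -> consonant (running count: 4)
  Position 12: 'h' -> consonant (running count: 4)
  Position 13: 'e' -> vowel (running count: 5)
Total vowels: 5

5


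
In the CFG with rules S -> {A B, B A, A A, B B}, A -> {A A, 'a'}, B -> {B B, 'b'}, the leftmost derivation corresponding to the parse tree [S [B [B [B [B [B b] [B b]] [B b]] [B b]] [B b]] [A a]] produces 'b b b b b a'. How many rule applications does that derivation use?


Every bracketed nonterminal node [X ...] in the tree is produced by exactly one rule application.
Reading the tree off as a leftmost derivation:
  Step 1: S  =>  B A   (applied S -> B A)
  Step 2: B A  =>  B B A   (applied B -> B B)
  Step 3: B B A  =>  B B B A   (applied B -> B B)
  Step 4: B B B A  =>  B B B B A   (applied B -> B B)
  Step 5: B B B B A  =>  B B B B B A   (applied B -> B B)
  Step 6: B B B B B A  =>  b B B B B A   (applied B -> b)
  Step 7: b B B B B A  =>  b b B B B A   (applied B -> b)
  Step 8: b b B B B A  =>  b b b B B A   (applied B -> b)
  Step 9: b b b B B A  =>  b b b b B A   (applied B -> b)
  Step 10: b b b b B A  =>  b b b b b A   (applied B -> b)
  Step 11: b b b b b A  =>  b b b b b a   (applied A -> a)
Final yield: b b b b b a
Total rewrite steps: 11

11


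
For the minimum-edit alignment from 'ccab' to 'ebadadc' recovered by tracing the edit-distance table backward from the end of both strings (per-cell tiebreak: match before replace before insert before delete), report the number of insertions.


Edit distance = 6. Backtracking from cell (4, 7) with preference match > replace > insert > delete,
then listing the resulting alignment 'ccab' -> 'ebadadc' left to right:
  Step 1: insert 'e' [insertion #1]
  Step 2: insert 'b' [insertion #2]
  Step 3: replace c->a
  Step 4: replace c->d
  Step 5: keep 'a'
  Step 6: insert 'd' [insertion #3]
  Step 7: replace b->c
Total insertions: 3

3


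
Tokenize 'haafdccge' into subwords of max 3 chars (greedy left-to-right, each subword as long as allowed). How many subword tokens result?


'haafdccge' has 9 characters.
Chunking with max size 3:
  Chunk 1: 'haa' (positions 0-2)
  Chunk 2: 'fdc' (positions 3-5)
  Chunk 3: 'cge' (positions 6-8)
Total chunks: ceil(9 / 3) = 3

3


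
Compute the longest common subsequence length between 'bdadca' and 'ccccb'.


DP table for LCS of 'bdadca' and 'ccccb':
       c  c  c  c  b
    0  0  0  0  0  0
  b 0  0  0  0  0  1
  d 0  0  0  0  0  1
  a 0  0  0  0  0  1
  d 0  0  0  0  0  1
  c 0  1  1  1  1  1
  a 0  1  1  1  1  1
LCS: 'b'
LCS length = 1

1


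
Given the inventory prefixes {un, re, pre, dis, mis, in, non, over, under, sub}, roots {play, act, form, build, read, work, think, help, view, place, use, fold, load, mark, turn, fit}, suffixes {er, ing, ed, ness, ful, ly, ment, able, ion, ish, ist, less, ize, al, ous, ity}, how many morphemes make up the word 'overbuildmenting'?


Segmenting 'overbuildmenting' against the inventory:
  'over' -> prefix (morpheme 1)
  'build' -> root (morpheme 2)
  'ment' -> suffix (morpheme 3)
  'ing' -> suffix (morpheme 4)
Total morphemes: 4

4


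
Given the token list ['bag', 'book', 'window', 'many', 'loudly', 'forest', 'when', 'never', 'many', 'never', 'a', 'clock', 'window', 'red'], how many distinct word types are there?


Listing all tokens and tracking unique types:
  Token 1: 'bag' -> NEW (unique so far: 1)
  Token 2: 'book' -> NEW (unique so far: 2)
  Token 3: 'window' -> NEW (unique so far: 3)
  Token 4: 'many' -> NEW (unique so far: 4)
  Token 5: 'loudly' -> NEW (unique so far: 5)
  Token 6: 'forest' -> NEW (unique so far: 6)
  Token 7: 'when' -> NEW (unique so far: 7)
  Token 8: 'never' -> NEW (unique so far: 8)
  Token 9: 'many' -> duplicate (unique so far: 8)
  Token 10: 'never' -> duplicate (unique so far: 8)
  Token 11: 'a' -> NEW (unique so far: 9)
  Token 12: 'clock' -> NEW (unique so far: 10)
  Token 13: 'window' -> duplicate (unique so far: 10)
  Token 14: 'red' -> NEW (unique so far: 11)
Unique types: ('a', 'bag', 'book', 'clock', 'forest', 'loudly', 'many', 'never', 'red', 'when', 'window')
Vocabulary size: 11

11


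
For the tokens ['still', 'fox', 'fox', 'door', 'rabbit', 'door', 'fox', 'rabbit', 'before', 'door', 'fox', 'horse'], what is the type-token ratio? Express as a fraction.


Tokens: 12
Unique types: ('before', 'door', 'fox', 'horse', 'rabbit', 'still') = 6
TTR = 6/12
Simplify: divide both by 6 -> 1/2
TTR = 1/2

1/2


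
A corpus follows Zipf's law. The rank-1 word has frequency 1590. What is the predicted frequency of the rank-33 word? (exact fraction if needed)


Zipf's law: freq(rank) = f1 / rank
f1 = 1590, rank = 33
freq = 1590 / 33
GCD(1590, 33) = 3
Simplified: 530/11

530/11


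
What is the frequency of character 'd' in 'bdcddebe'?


Scanning 'bdcddebe' for 'd':
  Position 1: 'd' -> MATCH (count: 1)
  Position 3: 'd' -> MATCH (count: 2)
  Position 4: 'd' -> MATCH (count: 3)
Total occurrences of 'd': 3

3


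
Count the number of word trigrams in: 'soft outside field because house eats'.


Word trigrams from [6] words:
  Trigram 1: (soft outside field)
  Trigram 2: (outside field because)
  Trigram 3: (field because house)
  Trigram 4: (because house eats)
Total word trigrams: 6 - 2 = 4

4


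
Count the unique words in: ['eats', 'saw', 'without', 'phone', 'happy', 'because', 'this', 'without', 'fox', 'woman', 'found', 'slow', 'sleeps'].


Listing all tokens and tracking unique types:
  Token 1: 'eats' -> NEW (unique so far: 1)
  Token 2: 'saw' -> NEW (unique so far: 2)
  Token 3: 'without' -> NEW (unique so far: 3)
  Token 4: 'phone' -> NEW (unique so far: 4)
  Token 5: 'happy' -> NEW (unique so far: 5)
  Token 6: 'because' -> NEW (unique so far: 6)
  Token 7: 'this' -> NEW (unique so far: 7)
  Token 8: 'without' -> duplicate (unique so far: 7)
  Token 9: 'fox' -> NEW (unique so far: 8)
  Token 10: 'woman' -> NEW (unique so far: 9)
  Token 11: 'found' -> NEW (unique so far: 10)
  Token 12: 'slow' -> NEW (unique so far: 11)
  Token 13: 'sleeps' -> NEW (unique so far: 12)
Unique types: ('because', 'eats', 'found', 'fox', 'happy', 'phone', 'saw', 'sleeps', 'slow', 'this', 'without', 'woman')
Vocabulary size: 12

12


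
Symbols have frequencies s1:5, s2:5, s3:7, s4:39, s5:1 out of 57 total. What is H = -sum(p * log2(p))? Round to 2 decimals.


Computing entropy H = -sum(p_i * log2(p_i)):
  s1: p = 5/57 = 0.0877, -p*log2(p) = 0.3080
  s2: p = 5/57 = 0.0877, -p*log2(p) = 0.3080
  s3: p = 7/57 = 0.1228, -p*log2(p) = 0.3716
  s4: p = 39/57 = 0.6842, -p*log2(p) = 0.3746
  s5: p = 1/57 = 0.0175, -p*log2(p) = 0.1023
H = sum of terms = 1.4645
Rounded to 2 decimals: 1.46

1.46


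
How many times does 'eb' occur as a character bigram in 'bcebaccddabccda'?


Scanning 'bcebaccddabccda' for bigram 'eb':
  Position 0: 'bc' -> no
  Position 1: 'ce' -> no
  Position 2: 'eb' -> MATCH
  Position 3: 'ba' -> no
  Position 4: 'ac' -> no
  Position 5: 'cc' -> no
  Position 6: 'cd' -> no
  Position 7: 'dd' -> no
  Position 8: 'da' -> no
  Position 9: 'ab' -> no
  Position 10: 'bc' -> no
  Position 11: 'cc' -> no
  Position 12: 'cd' -> no
  Position 13: 'da' -> no
Total matches: 1

1


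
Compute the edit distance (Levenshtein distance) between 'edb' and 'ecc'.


Building DP table for s1='edb' (len 3) and s2='ecc' (len 3):
       e  c  c
    0  1  2  3
  e 1  0  1  2
  d 2  1  1  2
  b 3  2  2  2
Edit distance = dp[3][3] = 2

2


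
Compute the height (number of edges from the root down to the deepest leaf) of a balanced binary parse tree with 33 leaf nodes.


In a balanced binary tree with n leaves the deepest leaf is ceil(log2(n)) edges below the root.
log2(33) = 5.0444
ceil(5.0444) = 6
height (edges) = 6

6


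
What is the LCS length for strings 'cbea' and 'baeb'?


DP table for LCS of 'cbea' and 'baeb':
       b  a  e  b
    0  0  0  0  0
  c 0  0  0  0  0
  b 0  1  1  1  1
  e 0  1  1  2  2
  a 0  1  2  2  2
LCS: 'be'
LCS length = 2

2


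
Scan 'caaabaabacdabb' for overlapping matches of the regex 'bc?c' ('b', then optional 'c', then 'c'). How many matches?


Pattern: bc?c means 'b', then optional 'c', then 'c'.
Scanning 'caaabaabacdabb' position-by-position:
  Pos 0: window 'caa' -> no
  Pos 1: window 'aaa' -> no
  Pos 2: window 'aab' -> no
  Pos 3: window 'aba' -> no
  Pos 4: window 'baa' -> no
  Pos 5: window 'aab' -> no
  Pos 6: window 'aba' -> no
  Pos 7: window 'bac' -> no
  Pos 8: window 'acd' -> no
  Pos 9: window 'cda' -> no
  Pos 10: window 'dab' -> no
  Pos 11: window 'abb' -> no
  Pos 12: window 'bb' -> no
  Pos 13: window 'b' -> no
Total matches: 0

0


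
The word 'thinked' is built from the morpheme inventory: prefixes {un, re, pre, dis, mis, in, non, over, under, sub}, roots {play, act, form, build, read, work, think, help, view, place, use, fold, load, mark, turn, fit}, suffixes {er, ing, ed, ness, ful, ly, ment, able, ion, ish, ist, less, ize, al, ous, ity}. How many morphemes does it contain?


Segmenting 'thinked' against the inventory:
  'think' -> root (morpheme 1)
  'ed' -> suffix (morpheme 2)
Total morphemes: 2

2


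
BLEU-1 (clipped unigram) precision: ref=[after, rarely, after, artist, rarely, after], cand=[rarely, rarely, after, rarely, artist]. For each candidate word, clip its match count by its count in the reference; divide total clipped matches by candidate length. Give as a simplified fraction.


Reference word counts: {'after': 3, 'artist': 1, 'rarely': 2}
Checking each candidate word (with clipping):
  'rarely' -> in reference (ref count 2, used 1/2) -> match (matches: 1)
  'rarely' -> in reference (ref count 2, used 2/2) -> match (matches: 2)
  'after' -> in reference (ref count 3, used 1/3) -> match (matches: 3)
  'rarely' -> ref count 2 already used up (2/2) -> clipped, no match (matches: 3)
  'artist' -> in reference (ref count 1, used 1/1) -> match (matches: 4)
Clipped matches: 4, Candidate length: 5
Precision = 4/5

4/5


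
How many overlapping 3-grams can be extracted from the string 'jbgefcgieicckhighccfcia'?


String 'jbgefcgieicckhighccfcia' has length L = 23.
Number of overlapping n-grams = L - n + 1
Substituting: 23 - 3 + 1 = 21

21


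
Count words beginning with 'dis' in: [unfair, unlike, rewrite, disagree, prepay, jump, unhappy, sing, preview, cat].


Checking each word for prefix 'dis':
  'unfair' -> no (count: 0)
  'unlike' -> no (count: 0)
  'rewrite' -> no (count: 0)
  'disagree' -> YES, starts with 'dis' (count: 1)
  'prepay' -> no (count: 1)
  'jump' -> no (count: 1)
  'unhappy' -> no (count: 1)
  'sing' -> no (count: 1)
  'preview' -> no (count: 1)
  'cat' -> no (count: 1)
Total with prefix 'dis': 1

1


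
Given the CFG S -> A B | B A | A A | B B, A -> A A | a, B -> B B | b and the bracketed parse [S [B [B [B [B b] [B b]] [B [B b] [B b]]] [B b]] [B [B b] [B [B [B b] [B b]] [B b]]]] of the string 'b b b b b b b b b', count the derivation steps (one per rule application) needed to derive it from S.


Every bracketed nonterminal node [X ...] in the tree is produced by exactly one rule application.
Reading the tree off as a leftmost derivation:
  Step 1: S  =>  B B   (applied S -> B B)
  Step 2: B B  =>  B B B   (applied B -> B B)
  Step 3: B B B  =>  B B B B   (applied B -> B B)
  Step 4: B B B B  =>  B B B B B   (applied B -> B B)
  Step 5: B B B B B  =>  b B B B B   (applied B -> b)
  Step 6: b B B B B  =>  b b B B B   (applied B -> b)
  Step 7: b b B B B  =>  b b B B B B   (applied B -> B B)
  Step 8: b b B B B B  =>  b b b B B B   (applied B -> b)
  Step 9: b b b B B B  =>  b b b b B B   (applied B -> b)
  Step 10: b b b b B B  =>  b b b b b B   (applied B -> b)
  Step 11: b b b b b B  =>  b b b b b B B   (applied B -> B B)
  Step 12: b b b b b B B  =>  b b b b b b B   (applied B -> b)
  Step 13: b b b b b b B  =>  b b b b b b B B   (applied B -> B B)
  Step 14: b b b b b b B B  =>  b b b b b b B B B   (applied B -> B B)
  Step 15: b b b b b b B B B  =>  b b b b b b b B B   (applied B -> b)
  Step 16: b b b b b b b B B  =>  b b b b b b b b B   (applied B -> b)
  Step 17: b b b b b b b b B  =>  b b b b b b b b b   (applied B -> b)
Final yield: b b b b b b b b b
Total rewrite steps: 17

17


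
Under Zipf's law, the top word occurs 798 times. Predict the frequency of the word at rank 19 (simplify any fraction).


Zipf's law: freq(rank) = f1 / rank
f1 = 798, rank = 19
freq = 798 / 19
= 42

42


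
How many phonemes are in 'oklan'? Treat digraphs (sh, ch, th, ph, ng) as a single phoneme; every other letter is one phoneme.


Parsing 'oklan' greedily, digraphs first:
  'o' -> vowel phoneme (phonemes so far: 1)
  'k' -> consonant phoneme (phonemes so far: 2)
  'l' -> consonant phoneme (phonemes so far: 3)
  'a' -> vowel phoneme (phonemes so far: 4)
  'n' -> consonant phoneme (phonemes so far: 5)
Total phonemes: 5

5


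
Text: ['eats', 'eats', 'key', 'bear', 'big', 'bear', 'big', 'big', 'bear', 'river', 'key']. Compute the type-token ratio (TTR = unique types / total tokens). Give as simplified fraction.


Tokens: 11
Unique types: ('bear', 'big', 'eats', 'key', 'river') = 5
TTR = 5/11
Already in lowest terms.

5/11


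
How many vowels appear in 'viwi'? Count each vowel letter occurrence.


Scanning each character of 'viwi':
  Position 1: 'v' -> consonant (running count: 0)
  Position 2: 'i' -> vowel (running count: 1)
  Position 3: 'w' -> consonant (running count: 1)
  Position 4: 'i' -> vowel (running count: 2)
Total vowels: 2

2


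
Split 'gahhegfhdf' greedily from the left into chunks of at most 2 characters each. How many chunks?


'gahhegfhdf' has 10 characters.
Chunking with max size 2:
  Chunk 1: 'ga' (positions 0-1)
  Chunk 2: 'hh' (positions 2-3)
  Chunk 3: 'eg' (positions 4-5)
  Chunk 4: 'fh' (positions 6-7)
  Chunk 5: 'df' (positions 8-9)
Total chunks: ceil(10 / 2) = 5

5


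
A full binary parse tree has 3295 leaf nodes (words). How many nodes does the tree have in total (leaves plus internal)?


Leaf nodes (terminals): 3295
Internal nodes = n - 1 = 3295 - 1 = 3294
Total = leaves + internal = 3295 + 3294 = 6589

6589


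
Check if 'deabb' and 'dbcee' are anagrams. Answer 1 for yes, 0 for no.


Sort characters of 'deabb': 'abbde'
Sort characters of 'dbcee': 'bcdee'
Sorted forms differ -> they are NOT anagrams
Result: 0

0


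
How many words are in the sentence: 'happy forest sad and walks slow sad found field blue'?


Counting words by splitting on spaces:
  Word 1: 'happy'
  Word 2: 'forest'
  Word 3: 'sad'
  Word 4: 'and'
  Word 5: 'walks'
  Word 6: 'slow'
  Word 7: 'sad'
  Word 8: 'found'
  Word 9: 'field'
  Word 10: 'blue'
Total words: 10

10


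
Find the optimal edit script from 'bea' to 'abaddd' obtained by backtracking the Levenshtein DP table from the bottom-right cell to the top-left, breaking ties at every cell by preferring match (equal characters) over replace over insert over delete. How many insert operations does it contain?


Edit distance = 5. Backtracking from cell (3, 6) with preference match > replace > insert > delete,
then listing the resulting alignment 'bea' -> 'abaddd' left to right:
  Step 1: insert 'a' [insertion #1]
  Step 2: keep 'b'
  Step 3: insert 'a' [insertion #2]
  Step 4: insert 'd' [insertion #3]
  Step 5: replace e->d
  Step 6: replace a->d
Total insertions: 3

3


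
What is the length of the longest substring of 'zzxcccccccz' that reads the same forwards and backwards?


Scanning 'zzxcccccccz' for palindromic substrings.
Substring at positions 3-9: 'ccccccc'.
Check: reverse('ccccccc') = 'ccccccc' -> palindrome confirmed.
Neighbouring characters ('x' / 'z') break symmetry, so it cannot extend further.
No longer palindromic substring exists; longest length = 7

7


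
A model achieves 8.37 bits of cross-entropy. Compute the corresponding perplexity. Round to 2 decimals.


Perplexity formula: PP = 2^H
H = 8.37
PP = 2^8.37
Decompose: 2^8.37 = 2^8 * 2^0.37
2^8 = 256, 2^0.37 ~ 1.2923528
PP ~ 256 * 1.2923528 = 330.8423168
Rounded to 2 decimals: 330.84

330.84


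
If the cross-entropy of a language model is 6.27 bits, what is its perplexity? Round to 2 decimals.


Perplexity formula: PP = 2^H
H = 6.27
PP = 2^6.27
Decompose: 2^6.27 = 2^6 * 2^0.27
2^6 = 64, 2^0.27 ~ 1.2058078
PP ~ 64 * 1.2058078 = 77.1716992
Rounded to 2 decimals: 77.17

77.17


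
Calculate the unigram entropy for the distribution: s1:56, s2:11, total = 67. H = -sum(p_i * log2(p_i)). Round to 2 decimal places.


Computing entropy H = -sum(p_i * log2(p_i)):
  s1: p = 56/67 = 0.8358, -p*log2(p) = 0.2163
  s2: p = 11/67 = 0.1642, -p*log2(p) = 0.4280
H = sum of terms = 0.6443
Rounded to 2 decimals: 0.64

0.64


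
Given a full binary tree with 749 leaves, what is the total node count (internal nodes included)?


Leaf nodes (terminals): 749
Internal nodes = n - 1 = 749 - 1 = 748
Total = leaves + internal = 749 + 748 = 1497

1497


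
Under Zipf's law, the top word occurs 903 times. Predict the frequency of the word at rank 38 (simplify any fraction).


Zipf's law: freq(rank) = f1 / rank
f1 = 903, rank = 38
freq = 903 / 38
GCD(903, 38) = 1
Simplified: 903/38

903/38


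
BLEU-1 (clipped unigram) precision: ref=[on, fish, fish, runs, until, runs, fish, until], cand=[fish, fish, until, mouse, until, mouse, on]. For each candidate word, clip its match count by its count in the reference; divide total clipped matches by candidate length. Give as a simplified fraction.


Reference word counts: {'fish': 3, 'on': 1, 'runs': 2, 'until': 2}
Checking each candidate word (with clipping):
  'fish' -> in reference (ref count 3, used 1/3) -> match (matches: 1)
  'fish' -> in reference (ref count 3, used 2/3) -> match (matches: 2)
  'until' -> in reference (ref count 2, used 1/2) -> match (matches: 3)
  'mouse' -> not in reference -> no match (matches: 3)
  'until' -> in reference (ref count 2, used 2/2) -> match (matches: 4)
  'mouse' -> not in reference -> no match (matches: 4)
  'on' -> in reference (ref count 1, used 1/1) -> match (matches: 5)
Clipped matches: 5, Candidate length: 7
Precision = 5/7

5/7


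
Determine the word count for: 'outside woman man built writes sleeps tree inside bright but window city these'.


Counting words by splitting on spaces:
  Word 1: 'outside'
  Word 2: 'woman'
  Word 3: 'man'
  Word 4: 'built'
  Word 5: 'writes'
  Word 6: 'sleeps'
  Word 7: 'tree'
  Word 8: 'inside'
  Word 9: 'bright'
  Word 10: 'but'
  Word 11: 'window'
  Word 12: 'city'
  Word 13: 'these'
Total words: 13

13


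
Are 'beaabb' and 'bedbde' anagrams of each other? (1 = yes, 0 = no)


Sort characters of 'beaabb': 'aabbbe'
Sort characters of 'bedbde': 'bbddee'
Sorted forms differ -> they are NOT anagrams
Result: 0

0


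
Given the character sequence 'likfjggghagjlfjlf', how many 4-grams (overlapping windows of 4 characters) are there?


String 'likfjggghagjlfjlf' has length L = 17.
Number of overlapping n-grams = L - n + 1
Substituting: 17 - 4 + 1 = 14

14


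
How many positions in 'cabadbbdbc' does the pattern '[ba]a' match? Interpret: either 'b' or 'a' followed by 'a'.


Pattern: [ba]a means either 'b' or 'a' followed by 'a'.
Scanning 'cabadbbdbc' position-by-position:
  Pos 0: window 'ca' -> no
  Pos 1: window 'ab' -> no
  Pos 2: window 'ba' -> MATCH
  Pos 3: window 'ad' -> no
  Pos 4: window 'db' -> no
  Pos 5: window 'bb' -> no
  Pos 6: window 'bd' -> no
  Pos 7: window 'db' -> no
  Pos 8: window 'bc' -> no
  Pos 9: window 'c' -> no
Total matches: 1

1


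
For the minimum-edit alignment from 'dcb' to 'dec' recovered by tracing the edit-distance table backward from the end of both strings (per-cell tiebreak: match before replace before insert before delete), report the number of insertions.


Edit distance = 2. Backtracking from cell (3, 3) with preference match > replace > insert > delete,
then listing the resulting alignment 'dcb' -> 'dec' left to right:
  Step 1: keep 'd'
  Step 2: replace c->e
  Step 3: replace b->c
Total insertions: 0

0


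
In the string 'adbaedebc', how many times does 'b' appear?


Scanning 'adbaedebc' for 'b':
  Position 2: 'b' -> MATCH (count: 1)
  Position 7: 'b' -> MATCH (count: 2)
Total occurrences of 'b': 2

2


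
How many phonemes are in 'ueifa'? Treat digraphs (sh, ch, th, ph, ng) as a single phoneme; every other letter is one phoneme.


Parsing 'ueifa' greedily, digraphs first:
  'u' -> vowel phoneme (phonemes so far: 1)
  'e' -> vowel phoneme (phonemes so far: 2)
  'i' -> vowel phoneme (phonemes so far: 3)
  'f' -> consonant phoneme (phonemes so far: 4)
  'a' -> vowel phoneme (phonemes so far: 5)
Total phonemes: 5

5


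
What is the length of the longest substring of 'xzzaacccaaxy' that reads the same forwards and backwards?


Scanning 'xzzaacccaaxy' for palindromic substrings.
Substring at positions 3-9: 'aacccaa'.
Check: reverse('aacccaa') = 'aacccaa' -> palindrome confirmed.
Neighbouring characters ('z' / 'x') break symmetry, so it cannot extend further.
No longer palindromic substring exists; longest length = 7

7


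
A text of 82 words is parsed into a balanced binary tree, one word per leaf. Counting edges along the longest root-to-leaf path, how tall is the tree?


In a balanced binary tree with n leaves the deepest leaf is ceil(log2(n)) edges below the root.
log2(82) = 6.3576
ceil(6.3576) = 7
height (edges) = 7

7


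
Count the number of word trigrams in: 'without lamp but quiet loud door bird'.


Word trigrams from [7] words:
  Trigram 1: (without lamp but)
  Trigram 2: (lamp but quiet)
  Trigram 3: (but quiet loud)
  Trigram 4: (quiet loud door)
  Trigram 5: (loud door bird)
Total word trigrams: 7 - 2 = 5

5


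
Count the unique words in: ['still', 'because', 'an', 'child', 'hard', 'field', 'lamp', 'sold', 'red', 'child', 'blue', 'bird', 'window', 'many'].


Listing all tokens and tracking unique types:
  Token 1: 'still' -> NEW (unique so far: 1)
  Token 2: 'because' -> NEW (unique so far: 2)
  Token 3: 'an' -> NEW (unique so far: 3)
  Token 4: 'child' -> NEW (unique so far: 4)
  Token 5: 'hard' -> NEW (unique so far: 5)
  Token 6: 'field' -> NEW (unique so far: 6)
  Token 7: 'lamp' -> NEW (unique so far: 7)
  Token 8: 'sold' -> NEW (unique so far: 8)
  Token 9: 'red' -> NEW (unique so far: 9)
  Token 10: 'child' -> duplicate (unique so far: 9)
  Token 11: 'blue' -> NEW (unique so far: 10)
  Token 12: 'bird' -> NEW (unique so far: 11)
  Token 13: 'window' -> NEW (unique so far: 12)
  Token 14: 'many' -> NEW (unique so far: 13)
Unique types: ('an', 'because', 'bird', 'blue', 'child', 'field', 'hard', 'lamp', 'many', 'red', 'sold', 'still', 'window')
Vocabulary size: 13

13


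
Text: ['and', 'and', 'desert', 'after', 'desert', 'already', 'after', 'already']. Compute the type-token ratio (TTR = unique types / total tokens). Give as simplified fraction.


Tokens: 8
Unique types: ('after', 'already', 'and', 'desert') = 4
TTR = 4/8
Simplify: divide both by 4 -> 1/2
TTR = 1/2

1/2


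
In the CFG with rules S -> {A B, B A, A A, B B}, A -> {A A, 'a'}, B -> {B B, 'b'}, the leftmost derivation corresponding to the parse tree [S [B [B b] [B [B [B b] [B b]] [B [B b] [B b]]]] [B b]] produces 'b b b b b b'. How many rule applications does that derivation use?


Every bracketed nonterminal node [X ...] in the tree is produced by exactly one rule application.
Reading the tree off as a leftmost derivation:
  Step 1: S  =>  B B   (applied S -> B B)
  Step 2: B B  =>  B B B   (applied B -> B B)
  Step 3: B B B  =>  b B B   (applied B -> b)
  Step 4: b B B  =>  b B B B   (applied B -> B B)
  Step 5: b B B B  =>  b B B B B   (applied B -> B B)
  Step 6: b B B B B  =>  b b B B B   (applied B -> b)
  Step 7: b b B B B  =>  b b b B B   (applied B -> b)
  Step 8: b b b B B  =>  b b b B B B   (applied B -> B B)
  Step 9: b b b B B B  =>  b b b b B B   (applied B -> b)
  Step 10: b b b b B B  =>  b b b b b B   (applied B -> b)
  Step 11: b b b b b B  =>  b b b b b b   (applied B -> b)
Final yield: b b b b b b
Total rewrite steps: 11

11


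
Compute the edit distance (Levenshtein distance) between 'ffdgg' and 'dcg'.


Building DP table for s1='ffdgg' (len 5) and s2='dcg' (len 3):
       d  c  g
    0  1  2  3
  f 1  1  2  3
  f 2  2  2  3
  d 3  2  3  3
  g 4  3  3  3
  g 5  4  4  3
Edit distance = dp[5][3] = 3

3


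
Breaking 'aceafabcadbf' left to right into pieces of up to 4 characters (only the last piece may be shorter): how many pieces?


'aceafabcadbf' has 12 characters.
Chunking with max size 4:
  Chunk 1: 'acea' (positions 0-3)
  Chunk 2: 'fabc' (positions 4-7)
  Chunk 3: 'adbf' (positions 8-11)
Total chunks: ceil(12 / 4) = 3

3


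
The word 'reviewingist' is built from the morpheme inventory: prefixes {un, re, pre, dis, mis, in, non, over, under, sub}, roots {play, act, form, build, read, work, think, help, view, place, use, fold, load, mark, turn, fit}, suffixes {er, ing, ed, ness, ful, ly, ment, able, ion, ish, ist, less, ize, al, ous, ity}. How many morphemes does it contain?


Segmenting 'reviewingist' against the inventory:
  're' -> prefix (morpheme 1)
  'view' -> root (morpheme 2)
  'ing' -> suffix (morpheme 3)
  'ist' -> suffix (morpheme 4)
Total morphemes: 4

4


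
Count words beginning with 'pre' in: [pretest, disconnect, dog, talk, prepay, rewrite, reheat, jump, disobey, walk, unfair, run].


Checking each word for prefix 'pre':
  'pretest' -> YES, starts with 'pre' (count: 1)
  'disconnect' -> no (count: 1)
  'dog' -> no (count: 1)
  'talk' -> no (count: 1)
  'prepay' -> YES, starts with 'pre' (count: 2)
  'rewrite' -> no (count: 2)
  'reheat' -> no (count: 2)
  'jump' -> no (count: 2)
  'disobey' -> no (count: 2)
  'walk' -> no (count: 2)
  'unfair' -> no (count: 2)
  'run' -> no (count: 2)
Total with prefix 'pre': 2

2


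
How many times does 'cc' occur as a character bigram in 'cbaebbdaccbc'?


Scanning 'cbaebbdaccbc' for bigram 'cc':
  Position 0: 'cb' -> no
  Position 1: 'ba' -> no
  Position 2: 'ae' -> no
  Position 3: 'eb' -> no
  Position 4: 'bb' -> no
  Position 5: 'bd' -> no
  Position 6: 'da' -> no
  Position 7: 'ac' -> no
  Position 8: 'cc' -> MATCH
  Position 9: 'cb' -> no
  Position 10: 'bc' -> no
Total matches: 1

1


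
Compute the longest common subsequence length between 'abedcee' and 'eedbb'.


DP table for LCS of 'abedcee' and 'eedbb':
       e  e  d  b  b
    0  0  0  0  0  0
  a 0  0  0  0  0  0
  b 0  0  0  0  1  1
  e 0  1  1  1  1  1
  d 0  1  1  2  2  2
  c 0  1  1  2  2  2
  e 0  1  2  2  2  2
  e 0  1  2  2  2  2
LCS: 'ed'
LCS length = 2

2


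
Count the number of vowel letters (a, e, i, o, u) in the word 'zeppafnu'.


Scanning each character of 'zeppafnu':
  Position 1: 'z' -> consonant (running count: 0)
  Position 2: 'e' -> vowel (running count: 1)
  Position 3: 'p' -> consonant (running count: 1)
  Position 4: 'p' -> consonant (running count: 1)
  Position 5: 'a' -> vowel (running count: 2)
  Position 6: 'f' -> consonant (running count: 2)
  Position 7: 'n' -> consonant (running count: 2)
  Position 8: 'u' -> vowel (running count: 3)
Total vowels: 3

3


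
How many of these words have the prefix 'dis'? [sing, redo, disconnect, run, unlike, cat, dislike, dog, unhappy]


Checking each word for prefix 'dis':
  'sing' -> no (count: 0)
  'redo' -> no (count: 0)
  'disconnect' -> YES, starts with 'dis' (count: 1)
  'run' -> no (count: 1)
  'unlike' -> no (count: 1)
  'cat' -> no (count: 1)
  'dislike' -> YES, starts with 'dis' (count: 2)
  'dog' -> no (count: 2)
  'unhappy' -> no (count: 2)
Total with prefix 'dis': 2

2


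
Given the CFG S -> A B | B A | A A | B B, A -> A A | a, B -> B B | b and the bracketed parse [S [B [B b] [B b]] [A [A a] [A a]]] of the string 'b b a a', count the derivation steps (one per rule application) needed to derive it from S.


Every bracketed nonterminal node [X ...] in the tree is produced by exactly one rule application.
Reading the tree off as a leftmost derivation:
  Step 1: S  =>  B A   (applied S -> B A)
  Step 2: B A  =>  B B A   (applied B -> B B)
  Step 3: B B A  =>  b B A   (applied B -> b)
  Step 4: b B A  =>  b b A   (applied B -> b)
  Step 5: b b A  =>  b b A A   (applied A -> A A)
  Step 6: b b A A  =>  b b a A   (applied A -> a)
  Step 7: b b a A  =>  b b a a   (applied A -> a)
Final yield: b b a a
Total rewrite steps: 7

7


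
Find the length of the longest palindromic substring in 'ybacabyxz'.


Scanning 'ybacabyxz' for palindromic substrings.
Substring at positions 0-6: 'ybacaby'.
Check: reverse('ybacaby') = 'ybacaby' -> palindrome confirmed.
Neighbouring characters ('-' / 'x') break symmetry, so it cannot extend further.
No longer palindromic substring exists; longest length = 7

7


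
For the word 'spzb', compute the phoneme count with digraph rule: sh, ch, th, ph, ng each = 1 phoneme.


Parsing 'spzb' greedily, digraphs first:
  's' -> consonant phoneme (phonemes so far: 1)
  'p' -> consonant phoneme (phonemes so far: 2)
  'z' -> consonant phoneme (phonemes so far: 3)
  'b' -> consonant phoneme (phonemes so far: 4)
Total phonemes: 4

4
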